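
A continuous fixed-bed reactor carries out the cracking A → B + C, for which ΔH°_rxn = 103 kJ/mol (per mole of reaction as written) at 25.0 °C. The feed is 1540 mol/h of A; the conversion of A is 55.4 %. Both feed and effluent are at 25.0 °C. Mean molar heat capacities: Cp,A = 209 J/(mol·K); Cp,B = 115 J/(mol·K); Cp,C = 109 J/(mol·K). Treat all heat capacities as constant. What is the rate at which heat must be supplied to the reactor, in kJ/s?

Q_in = 24.4 kJ/s

Extent of reaction ξ = 0.554 × 1540 = 853.16 mol/h
Reaction term: ξ·ΔH°_rxn = 853.16 × 103 = 87875 kJ/h
Q = ΔH = 87875 kJ/h = 24.41 kW
Heat supplied = 24.41 kJ/s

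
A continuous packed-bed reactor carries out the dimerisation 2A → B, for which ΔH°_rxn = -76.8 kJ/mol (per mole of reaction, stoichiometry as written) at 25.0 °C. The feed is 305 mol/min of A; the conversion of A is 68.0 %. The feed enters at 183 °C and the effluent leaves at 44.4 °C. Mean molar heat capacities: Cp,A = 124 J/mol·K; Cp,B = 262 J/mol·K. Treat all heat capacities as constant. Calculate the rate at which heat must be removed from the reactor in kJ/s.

Q_out = 220 kJ/s

Extent of reaction ξ = 0.680 × 305 / 2 = 103.7 mol/min
Reaction term: ξ·ΔH°_rxn = 103.7 × -76.8 = -7964.2 kJ/min
Sensible, feed 183→25 °C: -5975.6 kJ/min
Outlet flows (mol/min): A 97.6, B 103.7
Sensible, products 25→44.4 °C: 761.87 kJ/min
Q = ΔH = -13178 kJ/min = -219.63 kW
Heat removed = 219.63 kJ/s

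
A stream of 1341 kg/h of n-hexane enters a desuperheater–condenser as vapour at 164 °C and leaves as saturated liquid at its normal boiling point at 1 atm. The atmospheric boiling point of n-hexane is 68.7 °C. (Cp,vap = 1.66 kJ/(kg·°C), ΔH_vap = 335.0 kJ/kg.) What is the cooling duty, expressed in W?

Q_c = 184000 W

vapour 164→68.7 °C: -158.2 kJ/kg
condensation at 68.7 °C: -335 kJ/kg
Δh = -158.2 + -335 = -493.2 kJ/kg
Q = ṁ·Δh = 1341 kg/h × -493.2 kJ/kg = -661380 kJ/h
|Q| = 183.72 kW = 183720 W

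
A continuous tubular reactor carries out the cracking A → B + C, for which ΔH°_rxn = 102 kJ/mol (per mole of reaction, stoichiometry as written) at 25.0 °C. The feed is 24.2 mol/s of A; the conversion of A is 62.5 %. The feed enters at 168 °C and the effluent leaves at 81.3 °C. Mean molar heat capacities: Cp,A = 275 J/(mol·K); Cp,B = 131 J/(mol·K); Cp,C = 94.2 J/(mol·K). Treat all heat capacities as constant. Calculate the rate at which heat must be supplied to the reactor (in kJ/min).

Extent of reaction ξ = 0.625 × 24.2 = 15.125 mol/s
Reaction term: ξ·ΔH°_rxn = 15.125 × 102 = 1542.8 kJ/s
Sensible, feed 168→25 °C: -951.66 kJ/s
Outlet flows (mol/s): A 9.075, B 15.125, C 15.125
Sensible, products 25→81.3 °C: 332.27 kJ/s
Q = ΔH = 923.35 kJ/s = 923.35 kW
Heat supplied = 55401 kJ/min

Q_in = 55400 kJ/min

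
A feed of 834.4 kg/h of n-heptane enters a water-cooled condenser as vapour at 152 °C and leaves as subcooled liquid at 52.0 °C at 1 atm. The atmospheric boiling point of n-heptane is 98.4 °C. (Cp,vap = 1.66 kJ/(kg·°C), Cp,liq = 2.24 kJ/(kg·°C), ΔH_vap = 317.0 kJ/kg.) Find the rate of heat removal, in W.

vapour 152→98.4 °C: -88.976 kJ/kg
condensation at 98.4 °C: -317 kJ/kg
liquid 98.4→52.0 °C: -103.94 kJ/kg
Δh = -88.976 + -317 + -103.94 = -509.91 kJ/kg
Q = ṁ·Δh = 834.4 kg/h × -509.91 kJ/kg = -425470 kJ/h
|Q| = 118.19 kW = 118190 W

Q_c = 118000 W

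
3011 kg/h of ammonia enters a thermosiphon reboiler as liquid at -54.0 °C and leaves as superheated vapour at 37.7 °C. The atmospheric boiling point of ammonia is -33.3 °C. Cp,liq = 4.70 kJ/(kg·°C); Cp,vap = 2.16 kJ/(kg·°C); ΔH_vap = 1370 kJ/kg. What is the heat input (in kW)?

Q = 1360 kW

liquid -54.0→-33.3 °C: 97.29 kJ/kg
vaporisation at -33.3 °C: 1370 kJ/kg
vapour -33.3→37.7 °C: 153.36 kJ/kg
Δh = 97.29 + 1370 + 153.36 = 1620.7 kJ/kg
Q = ṁ·Δh = 3011 kg/h × 1620.7 kJ/kg = 4.8798e+06 kJ/h
|Q| = 1355.5 kW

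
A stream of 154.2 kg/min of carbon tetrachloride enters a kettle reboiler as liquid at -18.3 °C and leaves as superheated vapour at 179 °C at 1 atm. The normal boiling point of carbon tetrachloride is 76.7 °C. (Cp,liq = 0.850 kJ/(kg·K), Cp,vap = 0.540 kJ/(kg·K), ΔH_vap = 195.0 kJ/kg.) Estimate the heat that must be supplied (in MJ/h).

liquid -18.3→76.7 °C: 80.75 kJ/kg
vaporisation at 76.7 °C: 195 kJ/kg
vapour 76.7→179 °C: 55.242 kJ/kg
Δh = 80.75 + 195 + 55.242 = 330.99 kJ/kg
Q = ṁ·Δh = 154.2 kg/min × 330.99 kJ/kg = 51039 kJ/min
|Q| = 850.65 kW = 3062.3 MJ/h

Q = 3060 MJ/h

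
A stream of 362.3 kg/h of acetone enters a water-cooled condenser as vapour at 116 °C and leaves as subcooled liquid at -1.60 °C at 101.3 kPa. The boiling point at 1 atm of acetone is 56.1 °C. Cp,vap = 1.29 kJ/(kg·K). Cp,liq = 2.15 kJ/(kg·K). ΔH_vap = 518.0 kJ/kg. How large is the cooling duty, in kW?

Q_c = 72.4 kW

vapour 116→56.1 °C: -77.271 kJ/kg
condensation at 56.1 °C: -518 kJ/kg
liquid 56.1→-1.60 °C: -124.06 kJ/kg
Δh = -77.271 + -518 + -124.06 = -719.33 kJ/kg
Q = ṁ·Δh = 362.3 kg/h × -719.33 kJ/kg = -260610 kJ/h
|Q| = 72.392 kW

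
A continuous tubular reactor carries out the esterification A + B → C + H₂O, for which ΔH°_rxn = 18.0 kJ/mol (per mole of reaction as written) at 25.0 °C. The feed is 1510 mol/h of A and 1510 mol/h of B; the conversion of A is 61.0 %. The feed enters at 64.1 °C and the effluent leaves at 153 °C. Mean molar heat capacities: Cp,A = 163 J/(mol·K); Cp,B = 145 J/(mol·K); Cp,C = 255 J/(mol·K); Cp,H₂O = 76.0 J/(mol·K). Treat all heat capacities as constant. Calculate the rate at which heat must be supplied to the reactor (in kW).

Extent of reaction ξ = 0.610 × 1510 = 921.1 mol/h
Reaction term: ξ·ΔH°_rxn = 921.1 × 18.0 = 16580 kJ/h
Sensible, feed 64.1→25 °C: -18185 kJ/h
Outlet flows (mol/h): A 588.9, B 588.9, C 921.1, H₂O 921.1
Sensible, products 25→153 °C: 62242 kJ/h
Q = ΔH = 60637 kJ/h = 16.844 kW
Heat supplied = 16.844 kW

Q_in = 16.8 kW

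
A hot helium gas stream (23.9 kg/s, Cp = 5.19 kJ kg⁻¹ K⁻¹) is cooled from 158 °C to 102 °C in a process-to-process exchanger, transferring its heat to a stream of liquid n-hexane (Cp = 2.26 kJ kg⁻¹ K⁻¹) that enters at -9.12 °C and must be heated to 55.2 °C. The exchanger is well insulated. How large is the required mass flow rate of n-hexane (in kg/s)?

ṁ_c = 47.8 kg/s

Heat released by hot stream: Q = 23.9 × 5.19 × (158 − 102) = 6946.3 kJ/s
Energy balance on cold side (adiabatic exchanger): Q = ṁ_c·Cp_c·(T_c,out − T_c,in)
ṁ_c = 6946.3 / [2.26 × (55.2 − -9.12)] = 47.786 kg/s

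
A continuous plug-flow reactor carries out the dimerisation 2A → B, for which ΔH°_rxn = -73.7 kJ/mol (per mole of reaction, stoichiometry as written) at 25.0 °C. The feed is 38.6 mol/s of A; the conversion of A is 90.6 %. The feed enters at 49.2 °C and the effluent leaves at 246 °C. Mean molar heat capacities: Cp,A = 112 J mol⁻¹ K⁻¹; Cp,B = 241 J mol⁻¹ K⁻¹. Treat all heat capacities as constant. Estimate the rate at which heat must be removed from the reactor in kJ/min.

Q_out = 22300 kJ/min

Extent of reaction ξ = 0.906 × 38.6 / 2 = 17.486 mol/s
Reaction term: ξ·ΔH°_rxn = 17.486 × -73.7 = -1288.7 kJ/s
Sensible, feed 49.2→25 °C: -104.62 kJ/s
Outlet flows (mol/s): A 3.6284, B 17.486
Sensible, products 25→246 °C: 1021.1 kJ/s
Q = ΔH = -372.2 kJ/s = -372.2 kW
Heat removed = 22332 kJ/min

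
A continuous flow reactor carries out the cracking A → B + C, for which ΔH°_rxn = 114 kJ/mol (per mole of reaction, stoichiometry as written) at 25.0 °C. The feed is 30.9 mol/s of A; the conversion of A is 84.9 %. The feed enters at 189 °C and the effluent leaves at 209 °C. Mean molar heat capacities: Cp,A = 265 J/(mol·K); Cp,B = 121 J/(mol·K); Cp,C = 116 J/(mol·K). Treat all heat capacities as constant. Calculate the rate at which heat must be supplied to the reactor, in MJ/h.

Q_in = 10900 MJ/h

Extent of reaction ξ = 0.849 × 30.9 = 26.234 mol/s
Reaction term: ξ·ΔH°_rxn = 26.234 × 114 = 2990.7 kJ/s
Sensible, feed 189→25 °C: -1342.9 kJ/s
Outlet flows (mol/s): A 4.6659, B 26.234, C 26.234
Sensible, products 25→209 °C: 1371.5 kJ/s
Q = ΔH = 3019.3 kJ/s = 3019.3 kW
Heat supplied = 10869 MJ/h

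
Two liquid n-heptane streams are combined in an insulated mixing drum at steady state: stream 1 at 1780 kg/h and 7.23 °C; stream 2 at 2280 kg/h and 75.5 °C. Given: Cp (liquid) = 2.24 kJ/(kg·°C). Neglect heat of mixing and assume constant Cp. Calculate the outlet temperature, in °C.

No heat crosses the boundary, so H_out = H_in.
T_out = Σ ṁᵢCp,ᵢTᵢ / Σ ṁᵢCp,ᵢ
      = 414420 / 9094.4 = 45.569 °C

T_out = 45.6 °C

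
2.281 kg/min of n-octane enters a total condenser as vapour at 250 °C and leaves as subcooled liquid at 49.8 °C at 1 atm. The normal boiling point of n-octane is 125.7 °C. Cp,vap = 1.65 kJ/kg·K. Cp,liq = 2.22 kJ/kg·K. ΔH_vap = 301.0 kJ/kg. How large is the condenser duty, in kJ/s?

Q_c = 25.6 kJ/s

vapour 250→125.7 °C: -205.09 kJ/kg
condensation at 125.7 °C: -301 kJ/kg
liquid 125.7→49.8 °C: -168.5 kJ/kg
Δh = -205.09 + -301 + -168.5 = -674.59 kJ/kg
Q = ṁ·Δh = 2.281 kg/min × -674.59 kJ/kg = -1538.7 kJ/min
|Q| = 25.646 kW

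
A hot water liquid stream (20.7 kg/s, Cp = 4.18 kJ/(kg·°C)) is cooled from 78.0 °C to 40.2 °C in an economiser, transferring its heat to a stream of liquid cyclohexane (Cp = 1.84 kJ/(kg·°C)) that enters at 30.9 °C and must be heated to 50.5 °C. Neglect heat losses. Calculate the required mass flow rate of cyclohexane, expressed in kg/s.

ṁ_c = 90.7 kg/s

Heat released by hot stream: Q = 20.7 × 4.18 × (78.0 − 40.2) = 3270.7 kJ/s
Energy balance on cold side (adiabatic exchanger): Q = ṁ_c·Cp_c·(T_c,out − T_c,in)
ṁ_c = 3270.7 / [1.84 × (50.5 − 30.9)] = 90.691 kg/s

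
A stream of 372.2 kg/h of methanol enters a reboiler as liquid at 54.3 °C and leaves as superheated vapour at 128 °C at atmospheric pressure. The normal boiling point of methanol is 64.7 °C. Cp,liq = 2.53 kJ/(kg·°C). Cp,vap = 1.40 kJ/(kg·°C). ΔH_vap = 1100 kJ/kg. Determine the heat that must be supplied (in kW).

liquid 54.3→64.7 °C: 26.312 kJ/kg
vaporisation at 64.7 °C: 1100 kJ/kg
vapour 64.7→128 °C: 88.62 kJ/kg
Δh = 26.312 + 1100 + 88.62 = 1214.9 kJ/kg
Q = ṁ·Δh = 372.2 kg/h × 1214.9 kJ/kg = 452200 kJ/h
|Q| = 125.61 kW

Q = 126 kW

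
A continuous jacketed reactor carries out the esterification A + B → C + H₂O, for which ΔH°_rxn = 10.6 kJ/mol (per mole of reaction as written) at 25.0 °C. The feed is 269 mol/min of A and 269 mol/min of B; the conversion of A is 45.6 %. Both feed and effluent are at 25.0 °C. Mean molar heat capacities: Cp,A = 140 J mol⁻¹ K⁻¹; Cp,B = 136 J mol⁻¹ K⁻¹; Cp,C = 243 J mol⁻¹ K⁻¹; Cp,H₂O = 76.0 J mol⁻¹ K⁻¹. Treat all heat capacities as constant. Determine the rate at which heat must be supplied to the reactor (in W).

Extent of reaction ξ = 0.456 × 269 = 122.66 mol/min
Reaction term: ξ·ΔH°_rxn = 122.66 × 10.6 = 1300.2 kJ/min
Q = ΔH = 1300.2 kJ/min = 21.671 kW
Heat supplied = 21671 W

Q_in = 21700 W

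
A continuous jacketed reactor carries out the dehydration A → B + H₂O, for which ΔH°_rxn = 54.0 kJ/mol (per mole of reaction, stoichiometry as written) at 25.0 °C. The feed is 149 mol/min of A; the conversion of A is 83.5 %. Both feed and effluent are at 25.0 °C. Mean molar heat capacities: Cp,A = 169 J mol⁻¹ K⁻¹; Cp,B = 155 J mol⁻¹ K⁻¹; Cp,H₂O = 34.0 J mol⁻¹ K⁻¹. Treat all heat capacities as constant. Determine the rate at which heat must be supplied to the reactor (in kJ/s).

Q_in = 112 kJ/s

Extent of reaction ξ = 0.835 × 149 = 124.41 mol/min
Reaction term: ξ·ΔH°_rxn = 124.41 × 54.0 = 6718.4 kJ/min
Q = ΔH = 6718.4 kJ/min = 111.97 kW
Heat supplied = 111.97 kJ/s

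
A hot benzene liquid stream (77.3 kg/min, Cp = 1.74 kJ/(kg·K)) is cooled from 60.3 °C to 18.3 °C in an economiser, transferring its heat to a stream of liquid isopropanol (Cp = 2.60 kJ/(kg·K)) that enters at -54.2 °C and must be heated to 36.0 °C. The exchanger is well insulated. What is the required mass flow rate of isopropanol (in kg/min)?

ṁ_c = 24.1 kg/min

Heat released by hot stream: Q = 77.3 × 1.74 × (60.3 − 18.3) = 5649.1 kJ/min
Energy balance on cold side (adiabatic exchanger): Q = ṁ_c·Cp_c·(T_c,out − T_c,in)
ṁ_c = 5649.1 / [2.60 × (36.0 − -54.2)] = 24.088 kg/min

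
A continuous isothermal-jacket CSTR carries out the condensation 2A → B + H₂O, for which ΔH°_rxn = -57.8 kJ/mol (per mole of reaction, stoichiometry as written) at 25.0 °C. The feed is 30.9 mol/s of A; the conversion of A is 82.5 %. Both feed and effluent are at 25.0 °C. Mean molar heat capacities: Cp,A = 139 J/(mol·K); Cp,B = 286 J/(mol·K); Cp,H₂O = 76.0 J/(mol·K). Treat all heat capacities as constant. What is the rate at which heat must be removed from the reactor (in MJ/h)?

Q_out = 2650 MJ/h

Extent of reaction ξ = 0.825 × 30.9 / 2 = 12.746 mol/s
Reaction term: ξ·ΔH°_rxn = 12.746 × -57.8 = -736.73 kJ/s
Q = ΔH = -736.73 kJ/s = -736.73 kW
Heat removed = 2652.2 MJ/h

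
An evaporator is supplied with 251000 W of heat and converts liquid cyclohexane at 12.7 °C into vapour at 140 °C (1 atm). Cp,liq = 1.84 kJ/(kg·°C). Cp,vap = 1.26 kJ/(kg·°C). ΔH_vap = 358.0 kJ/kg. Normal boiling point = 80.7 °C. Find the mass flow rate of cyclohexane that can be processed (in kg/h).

ṁ = 1620 kg/h

Δh = 1.84×(80.7−12.7) + 358.0 + 1.26×(140−80.7) = 557.84 kJ/kg
Q = 251000 W = 251 kJ/s = 903600 kJ/h
ṁ = Q/Δh = 903600 / 557.84 = 1619.8 kg/h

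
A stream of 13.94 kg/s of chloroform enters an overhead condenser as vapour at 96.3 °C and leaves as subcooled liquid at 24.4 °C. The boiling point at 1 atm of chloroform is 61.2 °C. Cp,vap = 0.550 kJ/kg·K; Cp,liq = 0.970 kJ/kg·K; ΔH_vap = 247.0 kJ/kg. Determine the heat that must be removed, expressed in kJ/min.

vapour 96.3→61.2 °C: -19.305 kJ/kg
condensation at 61.2 °C: -247 kJ/kg
liquid 61.2→24.4 °C: -35.696 kJ/kg
Δh = -19.305 + -247 + -35.696 = -302 kJ/kg
Q = ṁ·Δh = 13.94 kg/s × -302 kJ/kg = -4209.9 kJ/s
|Q| = 4209.9 kW = 252590 kJ/min

Q_c = 253000 kJ/min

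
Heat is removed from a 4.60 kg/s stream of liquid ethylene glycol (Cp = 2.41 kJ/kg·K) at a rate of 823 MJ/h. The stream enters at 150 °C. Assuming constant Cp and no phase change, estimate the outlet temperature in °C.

Q = 823 MJ/h = 228.61 kJ/s
ΔT = Q/(ṁ·Cp) = 228.61/(4.60×2.41) = 20.622 K
T_out = 150 − 20.622 = 129.38 °C

T_out = 129 °C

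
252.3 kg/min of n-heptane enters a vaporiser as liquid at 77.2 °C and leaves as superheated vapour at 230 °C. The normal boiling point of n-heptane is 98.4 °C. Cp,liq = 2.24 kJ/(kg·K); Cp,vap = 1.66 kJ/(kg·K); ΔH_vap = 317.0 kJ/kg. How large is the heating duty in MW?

Q = 2.45 MW

liquid 77.2→98.4 °C: 47.488 kJ/kg
vaporisation at 98.4 °C: 317 kJ/kg
vapour 98.4→230 °C: 218.46 kJ/kg
Δh = 47.488 + 317 + 218.46 = 582.94 kJ/kg
Q = ṁ·Δh = 252.3 kg/min × 582.94 kJ/kg = 147080 kJ/min
|Q| = 2451.3 kW = 2.4513 MW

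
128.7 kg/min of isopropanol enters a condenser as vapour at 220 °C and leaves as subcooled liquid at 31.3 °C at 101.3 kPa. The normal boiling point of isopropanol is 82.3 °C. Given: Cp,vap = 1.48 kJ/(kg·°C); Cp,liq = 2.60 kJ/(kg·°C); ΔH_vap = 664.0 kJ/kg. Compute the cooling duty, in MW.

Q_c = 2.15 MW

vapour 220→82.3 °C: -203.8 kJ/kg
condensation at 82.3 °C: -664 kJ/kg
liquid 82.3→31.3 °C: -132.6 kJ/kg
Δh = -203.8 + -664 + -132.6 = -1000.4 kJ/kg
Q = ṁ·Δh = 128.7 kg/min × -1000.4 kJ/kg = -128750 kJ/min
|Q| = 2145.8 kW = 2.1458 MW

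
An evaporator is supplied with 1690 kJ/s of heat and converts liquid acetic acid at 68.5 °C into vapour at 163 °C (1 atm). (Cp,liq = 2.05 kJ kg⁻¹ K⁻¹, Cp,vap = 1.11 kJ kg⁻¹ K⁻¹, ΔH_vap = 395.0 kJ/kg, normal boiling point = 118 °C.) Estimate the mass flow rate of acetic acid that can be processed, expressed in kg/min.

Δh = 2.05×(118−68.5) + 395.0 + 1.11×(163−118) = 546.43 kJ/kg
Q = 1690 kJ/s = 1690 kJ/s = 101400 kJ/min
ṁ = Q/Δh = 101400 / 546.43 = 185.57 kg/min

ṁ = 186 kg/min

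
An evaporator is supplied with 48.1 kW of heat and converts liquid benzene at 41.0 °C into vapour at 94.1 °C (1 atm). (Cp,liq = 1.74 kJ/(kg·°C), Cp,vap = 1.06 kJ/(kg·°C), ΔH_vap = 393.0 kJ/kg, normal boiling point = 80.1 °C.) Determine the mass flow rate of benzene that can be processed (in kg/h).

Δh = 1.74×(80.1−41.0) + 393.0 + 1.06×(94.1−80.1) = 475.87 kJ/kg
Q = 48.1 kW = 48.1 kJ/s = 173160 kJ/h
ṁ = Q/Δh = 173160 / 475.87 = 363.88 kg/h

ṁ = 364 kg/h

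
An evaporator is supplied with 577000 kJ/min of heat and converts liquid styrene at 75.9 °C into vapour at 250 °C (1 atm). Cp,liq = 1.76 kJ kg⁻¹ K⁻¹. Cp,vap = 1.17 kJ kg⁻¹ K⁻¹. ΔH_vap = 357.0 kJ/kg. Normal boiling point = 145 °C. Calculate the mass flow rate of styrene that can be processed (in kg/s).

ṁ = 16.0 kg/s

Δh = 1.76×(145−75.9) + 357.0 + 1.17×(250−145) = 601.47 kJ/kg
Q = 577000 kJ/min = 9616.7 kJ/s = 9616.7 kJ/s
ṁ = Q/Δh = 9616.7 / 601.47 = 15.989 kg/s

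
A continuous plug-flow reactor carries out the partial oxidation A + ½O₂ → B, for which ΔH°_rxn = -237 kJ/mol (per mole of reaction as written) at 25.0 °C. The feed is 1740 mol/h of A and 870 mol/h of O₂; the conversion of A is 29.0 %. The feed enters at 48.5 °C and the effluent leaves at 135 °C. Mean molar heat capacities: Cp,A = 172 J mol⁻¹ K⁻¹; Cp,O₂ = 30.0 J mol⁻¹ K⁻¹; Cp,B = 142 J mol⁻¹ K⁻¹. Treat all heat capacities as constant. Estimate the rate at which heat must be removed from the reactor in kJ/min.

Extent of reaction ξ = 0.290 × 1740 = 504.6 mol/h
Reaction term: ξ·ΔH°_rxn = 504.6 × -237 = -119590 kJ/h
Sensible, feed 48.5→25 °C: -7646.4 kJ/h
Outlet flows (mol/h): A 1235.4, O₂ 617.7, B 504.6
Sensible, products 25→135 °C: 33294 kJ/h
Q = ΔH = -93943 kJ/h = -26.095 kW
Heat removed = 1565.7 kJ/min

Q_out = 1570 kJ/min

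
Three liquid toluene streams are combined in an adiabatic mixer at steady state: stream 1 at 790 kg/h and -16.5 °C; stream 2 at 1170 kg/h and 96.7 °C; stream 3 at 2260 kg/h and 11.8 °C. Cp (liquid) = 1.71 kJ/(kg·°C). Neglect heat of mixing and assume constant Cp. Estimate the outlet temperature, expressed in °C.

T_out = 30.0 °C

Adiabatic, steady state ⇒ Σ ṁᵢCp,ᵢ(T_out − Tᵢ) = 0
T_out = Σ ṁᵢCp,ᵢTᵢ / Σ ṁᵢCp,ᵢ
      = 216780 / 7216.2 = 30.041 °C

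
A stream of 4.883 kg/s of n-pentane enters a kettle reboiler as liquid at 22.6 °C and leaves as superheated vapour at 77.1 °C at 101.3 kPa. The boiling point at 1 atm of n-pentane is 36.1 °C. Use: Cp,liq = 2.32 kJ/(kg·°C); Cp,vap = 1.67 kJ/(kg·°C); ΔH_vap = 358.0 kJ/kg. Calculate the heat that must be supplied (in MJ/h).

Q = 8050 MJ/h

liquid 22.6→36.1 °C: 31.32 kJ/kg
vaporisation at 36.1 °C: 358 kJ/kg
vapour 36.1→77.1 °C: 68.47 kJ/kg
Δh = 31.32 + 358 + 68.47 = 457.79 kJ/kg
Q = ṁ·Δh = 4.883 kg/s × 457.79 kJ/kg = 2235.4 kJ/s
|Q| = 2235.4 kW = 8047.4 MJ/h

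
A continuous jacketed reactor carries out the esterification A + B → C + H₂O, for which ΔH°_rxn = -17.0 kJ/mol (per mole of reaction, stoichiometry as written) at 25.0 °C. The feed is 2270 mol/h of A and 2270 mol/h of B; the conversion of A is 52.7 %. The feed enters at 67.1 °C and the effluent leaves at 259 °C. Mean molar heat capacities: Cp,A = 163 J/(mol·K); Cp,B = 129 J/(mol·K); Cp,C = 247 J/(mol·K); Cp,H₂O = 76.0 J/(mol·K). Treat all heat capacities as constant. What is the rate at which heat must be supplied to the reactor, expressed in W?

Q_in = 32100 W

Extent of reaction ξ = 0.527 × 2270 = 1196.3 mol/h
Reaction term: ξ·ΔH°_rxn = 1196.3 × -17.0 = -20337 kJ/h
Sensible, feed 67.1→25 °C: -27906 kJ/h
Outlet flows (mol/h): A 1073.7, B 1073.7, C 1196.3, H₂O 1196.3
Sensible, products 25→259 °C: 163780 kJ/h
Q = ΔH = 115540 kJ/h = 32.094 kW
Heat supplied = 32094 W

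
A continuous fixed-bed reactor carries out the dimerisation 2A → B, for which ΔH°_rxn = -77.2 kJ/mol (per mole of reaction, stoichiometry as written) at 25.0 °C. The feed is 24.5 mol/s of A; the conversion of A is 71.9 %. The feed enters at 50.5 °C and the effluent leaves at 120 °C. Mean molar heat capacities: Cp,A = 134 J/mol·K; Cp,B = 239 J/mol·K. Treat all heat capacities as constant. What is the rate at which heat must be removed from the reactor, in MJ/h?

Q_out = 1710 MJ/h

Extent of reaction ξ = 0.719 × 24.5 / 2 = 8.8078 mol/s
Reaction term: ξ·ΔH°_rxn = 8.8078 × -77.2 = -679.96 kJ/s
Sensible, feed 50.5→25 °C: -83.716 kJ/s
Outlet flows (mol/s): A 6.8845, B 8.8078
Sensible, products 25→120 °C: 287.62 kJ/s
Q = ΔH = -476.06 kJ/s = -476.06 kW
Heat removed = 1713.8 MJ/h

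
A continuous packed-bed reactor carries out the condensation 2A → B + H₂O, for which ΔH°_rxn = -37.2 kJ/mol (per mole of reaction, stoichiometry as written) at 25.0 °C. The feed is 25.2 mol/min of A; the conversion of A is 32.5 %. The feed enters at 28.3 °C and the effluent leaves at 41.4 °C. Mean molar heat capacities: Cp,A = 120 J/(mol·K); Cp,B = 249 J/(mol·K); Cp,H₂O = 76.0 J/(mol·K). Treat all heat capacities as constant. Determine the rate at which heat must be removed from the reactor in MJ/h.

Q_out = 6.42 MJ/h

Extent of reaction ξ = 0.325 × 25.2 / 2 = 4.095 mol/min
Reaction term: ξ·ΔH°_rxn = 4.095 × -37.2 = -152.33 kJ/min
Sensible, feed 28.3→25 °C: -9.9792 kJ/min
Outlet flows (mol/min): A 17.01, B 4.095, H₂O 4.095
Sensible, products 25→41.4 °C: 55.302 kJ/min
Q = ΔH = -107.01 kJ/min = -1.7835 kW
Heat removed = 6.4207 MJ/h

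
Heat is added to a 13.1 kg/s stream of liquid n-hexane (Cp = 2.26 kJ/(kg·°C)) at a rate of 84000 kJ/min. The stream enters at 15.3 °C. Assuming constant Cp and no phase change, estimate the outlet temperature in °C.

Q = 84000 kJ/min = 1400 kJ/s
ΔT = Q/(ṁ·Cp) = 1400/(13.1×2.26) = 47.288 K
T_out = 15.3 + 47.288 = 62.588 °C

T_out = 62.6 °C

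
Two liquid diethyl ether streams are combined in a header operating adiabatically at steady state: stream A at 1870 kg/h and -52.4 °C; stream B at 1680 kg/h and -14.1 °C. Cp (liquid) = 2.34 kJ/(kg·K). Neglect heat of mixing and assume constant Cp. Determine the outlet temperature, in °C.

No heat crosses the boundary, so H_out = H_in.
T_out = Σ ṁᵢCp,ᵢTᵢ / Σ ṁᵢCp,ᵢ
      = -284720 / 8307 = -34.275 °C

T_out = -34.3 °C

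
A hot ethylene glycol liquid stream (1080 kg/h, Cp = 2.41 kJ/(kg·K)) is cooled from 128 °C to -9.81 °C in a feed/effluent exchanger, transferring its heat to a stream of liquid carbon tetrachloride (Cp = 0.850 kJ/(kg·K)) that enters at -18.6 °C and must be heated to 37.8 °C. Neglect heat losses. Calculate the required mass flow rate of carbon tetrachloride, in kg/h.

ṁ_c = 7480 kg/h

Heat released by hot stream: Q = 1080 × 2.41 × (128 − -9.81) = 358690 kJ/h
Energy balance on cold side (adiabatic exchanger): Q = ṁ_c·Cp_c·(T_c,out − T_c,in)
ṁ_c = 358690 / [0.850 × (37.8 − -18.6)] = 7482.1 kg/h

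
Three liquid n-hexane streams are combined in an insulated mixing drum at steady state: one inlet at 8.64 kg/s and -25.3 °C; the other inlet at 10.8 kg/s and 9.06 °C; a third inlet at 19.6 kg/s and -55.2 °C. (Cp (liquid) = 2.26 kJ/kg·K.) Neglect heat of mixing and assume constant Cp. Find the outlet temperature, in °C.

Energy balance with Q = 0: Σ ṁᵢCp,ᵢ(T_out − Tᵢ) = 0
Σ ṁᵢCp,ᵢTᵢ = 8.64×2.26×-25.3 + 10.8×2.26×9.06 + 19.6×2.26×-55.2 = -2718
Σ ṁᵢCp,ᵢ = 8.64×2.26 + 10.8×2.26 + 19.6×2.26 = 88.23
T_out = -2718 / 88.23 = -30.806 °C

T_out = -30.8 °C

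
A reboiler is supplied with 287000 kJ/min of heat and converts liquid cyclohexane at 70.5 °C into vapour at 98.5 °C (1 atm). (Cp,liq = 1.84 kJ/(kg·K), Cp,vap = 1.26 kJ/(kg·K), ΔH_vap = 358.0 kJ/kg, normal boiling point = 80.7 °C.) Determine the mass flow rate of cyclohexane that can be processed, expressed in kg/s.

Δh = 1.84×(80.7−70.5) + 358.0 + 1.26×(98.5−80.7) = 399.2 kJ/kg
Q = 287000 kJ/min = 4783.3 kJ/s = 4783.3 kJ/s
ṁ = Q/Δh = 4783.3 / 399.2 = 11.982 kg/s

ṁ = 12.0 kg/s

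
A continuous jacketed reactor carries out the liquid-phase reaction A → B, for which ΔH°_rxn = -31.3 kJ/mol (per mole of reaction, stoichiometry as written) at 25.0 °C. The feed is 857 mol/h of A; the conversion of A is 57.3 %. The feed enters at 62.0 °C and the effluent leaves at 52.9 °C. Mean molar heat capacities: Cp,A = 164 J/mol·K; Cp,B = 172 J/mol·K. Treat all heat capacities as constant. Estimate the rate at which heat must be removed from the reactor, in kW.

Extent of reaction ξ = 0.573 × 857 = 491.06 mol/h
Reaction term: ξ·ΔH°_rxn = 491.06 × -31.3 = -15370 kJ/h
Sensible, feed 62.0→25 °C: -5200.3 kJ/h
Outlet flows (mol/h): A 365.94, B 491.06
Sensible, products 25→52.9 °C: 4030.9 kJ/h
Q = ΔH = -16540 kJ/h = -4.5943 kW
Heat removed = 4.5943 kW

Q_out = 4.59 kW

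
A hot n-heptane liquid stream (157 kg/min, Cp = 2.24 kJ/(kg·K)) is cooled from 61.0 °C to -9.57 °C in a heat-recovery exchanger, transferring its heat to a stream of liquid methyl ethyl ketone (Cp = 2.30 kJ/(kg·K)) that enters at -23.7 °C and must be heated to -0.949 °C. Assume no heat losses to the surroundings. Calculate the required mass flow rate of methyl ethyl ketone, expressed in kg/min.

Heat released by hot stream: Q = 157 × 2.24 × (61.0 − -9.57) = 24818 kJ/min
Energy balance on cold side (adiabatic exchanger): Q = ṁ_c·Cp_c·(T_c,out − T_c,in)
ṁ_c = 24818 / [2.30 × (-0.949 − -23.7)] = 474.29 kg/min

ṁ_c = 474 kg/min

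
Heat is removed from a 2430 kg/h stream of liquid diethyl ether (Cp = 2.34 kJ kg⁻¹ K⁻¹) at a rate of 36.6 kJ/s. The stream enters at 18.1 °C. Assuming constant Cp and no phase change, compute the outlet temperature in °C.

Q = 36.6 kJ/s = 131760 kJ/h
ΔT = Q/(ṁ·Cp) = 131760/(2430×2.34) = 23.172 K
T_out = 18.1 − 23.172 = -5.0719 °C

T_out = -5.07 °C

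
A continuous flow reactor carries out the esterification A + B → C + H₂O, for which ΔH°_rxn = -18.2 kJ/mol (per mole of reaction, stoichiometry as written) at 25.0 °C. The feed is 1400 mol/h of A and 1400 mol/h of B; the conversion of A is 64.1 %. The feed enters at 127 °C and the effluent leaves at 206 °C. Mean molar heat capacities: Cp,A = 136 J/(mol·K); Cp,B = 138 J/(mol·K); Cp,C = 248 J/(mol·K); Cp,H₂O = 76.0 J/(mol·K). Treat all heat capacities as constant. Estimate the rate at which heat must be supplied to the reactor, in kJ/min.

Q_in = 368 kJ/min

Extent of reaction ξ = 0.641 × 1400 = 897.4 mol/h
Reaction term: ξ·ΔH°_rxn = 897.4 × -18.2 = -16333 kJ/h
Sensible, feed 127→25 °C: -39127 kJ/h
Outlet flows (mol/h): A 502.6, B 502.6, C 897.4, H₂O 897.4
Sensible, products 25→206 °C: 77553 kJ/h
Q = ΔH = 22093 kJ/h = 6.137 kW
Heat supplied = 368.22 kJ/min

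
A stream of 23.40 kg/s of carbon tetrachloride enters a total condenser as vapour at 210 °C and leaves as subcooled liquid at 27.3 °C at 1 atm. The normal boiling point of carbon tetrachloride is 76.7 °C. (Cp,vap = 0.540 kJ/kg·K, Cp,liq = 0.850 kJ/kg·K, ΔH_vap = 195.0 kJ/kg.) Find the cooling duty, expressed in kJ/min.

Q_c = 434000 kJ/min

vapour 210→76.7 °C: -71.982 kJ/kg
condensation at 76.7 °C: -195 kJ/kg
liquid 76.7→27.3 °C: -41.99 kJ/kg
Δh = -71.982 + -195 + -41.99 = -308.97 kJ/kg
Q = ṁ·Δh = 23.40 kg/s × -308.97 kJ/kg = -7229.9 kJ/s
|Q| = 7229.9 kW = 433800 kJ/min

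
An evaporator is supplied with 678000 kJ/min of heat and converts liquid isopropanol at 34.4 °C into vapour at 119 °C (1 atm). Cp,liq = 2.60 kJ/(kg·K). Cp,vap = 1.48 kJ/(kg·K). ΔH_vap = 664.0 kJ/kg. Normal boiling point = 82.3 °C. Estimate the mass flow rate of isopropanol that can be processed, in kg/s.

Δh = 2.60×(82.3−34.4) + 664.0 + 1.48×(119−82.3) = 842.86 kJ/kg
Q = 678000 kJ/min = 11300 kJ/s = 11300 kJ/s
ṁ = Q/Δh = 11300 / 842.86 = 13.407 kg/s

ṁ = 13.4 kg/s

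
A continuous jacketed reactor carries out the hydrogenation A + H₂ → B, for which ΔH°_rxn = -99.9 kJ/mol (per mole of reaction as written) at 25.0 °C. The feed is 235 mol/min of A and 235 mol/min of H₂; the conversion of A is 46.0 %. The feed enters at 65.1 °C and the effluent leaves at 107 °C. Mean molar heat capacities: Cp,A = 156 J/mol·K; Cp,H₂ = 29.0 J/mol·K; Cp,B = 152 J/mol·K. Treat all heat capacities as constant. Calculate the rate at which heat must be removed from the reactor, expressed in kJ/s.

Q_out = 155 kJ/s

Extent of reaction ξ = 0.460 × 235 = 108.1 mol/min
Reaction term: ξ·ΔH°_rxn = 108.1 × -99.9 = -10799 kJ/min
Sensible, feed 65.1→25 °C: -1743.3 kJ/min
Outlet flows (mol/min): A 126.9, H₂ 126.9, B 108.1
Sensible, products 25→107 °C: 3272.4 kJ/min
Q = ΔH = -9270.1 kJ/min = -154.5 kW
Heat removed = 154.5 kJ/s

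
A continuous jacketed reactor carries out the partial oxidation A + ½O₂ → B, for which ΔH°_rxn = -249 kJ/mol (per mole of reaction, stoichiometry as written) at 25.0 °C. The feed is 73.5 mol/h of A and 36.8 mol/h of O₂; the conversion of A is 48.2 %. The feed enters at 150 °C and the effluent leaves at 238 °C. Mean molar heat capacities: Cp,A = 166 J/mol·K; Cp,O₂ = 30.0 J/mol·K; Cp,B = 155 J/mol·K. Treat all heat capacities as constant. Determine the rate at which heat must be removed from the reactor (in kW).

Extent of reaction ξ = 0.482 × 73.5 = 35.427 mol/h
Reaction term: ξ·ΔH°_rxn = 35.427 × -249 = -8821.3 kJ/h
Sensible, feed 150→25 °C: -1663.1 kJ/h
Outlet flows (mol/h): A 38.073, O₂ 19.086, B 35.427
Sensible, products 25→238 °C: 2637.8 kJ/h
Q = ΔH = -7846.7 kJ/h = -2.1796 kW
Heat removed = 2.1796 kW

Q_out = 2.18 kW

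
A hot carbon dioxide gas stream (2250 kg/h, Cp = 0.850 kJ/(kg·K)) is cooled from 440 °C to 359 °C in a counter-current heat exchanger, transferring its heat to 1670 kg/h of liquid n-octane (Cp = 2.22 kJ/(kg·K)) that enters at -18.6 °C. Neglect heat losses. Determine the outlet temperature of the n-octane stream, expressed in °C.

T_c,out = 23.2 °C

Heat released by hot stream: Q = 2250 × 0.850 × (440 − 359) = 154910 kJ/h
Energy balance on cold side (adiabatic exchanger): Q = ṁ_c·Cp_c·(T_c,out − T_c,in)
T_c,out = -18.6 + 154910/(1670 × 2.22) = 23.185 °C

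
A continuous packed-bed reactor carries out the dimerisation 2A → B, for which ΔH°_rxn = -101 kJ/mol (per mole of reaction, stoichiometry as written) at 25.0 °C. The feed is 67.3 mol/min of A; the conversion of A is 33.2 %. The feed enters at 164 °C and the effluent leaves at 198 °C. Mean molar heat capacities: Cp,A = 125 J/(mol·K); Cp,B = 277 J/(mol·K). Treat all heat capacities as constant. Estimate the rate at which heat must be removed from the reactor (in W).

Extent of reaction ξ = 0.332 × 67.3 / 2 = 11.172 mol/min
Reaction term: ξ·ΔH°_rxn = 11.172 × -101 = -1128.4 kJ/min
Sensible, feed 164→25 °C: -1169.3 kJ/min
Outlet flows (mol/min): A 44.956, B 11.172
Sensible, products 25→198 °C: 1507.5 kJ/min
Q = ΔH = -790.14 kJ/min = -13.169 kW
Heat removed = 13169 W

Q_out = 13200 W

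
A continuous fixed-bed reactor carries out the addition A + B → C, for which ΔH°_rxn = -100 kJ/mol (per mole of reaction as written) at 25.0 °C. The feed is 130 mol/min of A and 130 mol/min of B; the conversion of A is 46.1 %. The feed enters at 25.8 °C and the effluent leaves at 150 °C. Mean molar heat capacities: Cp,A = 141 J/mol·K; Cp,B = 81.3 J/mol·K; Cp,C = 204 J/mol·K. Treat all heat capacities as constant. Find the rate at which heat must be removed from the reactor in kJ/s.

Extent of reaction ξ = 0.461 × 130 = 59.93 mol/min
Reaction term: ξ·ΔH°_rxn = 59.93 × -100 = -5993 kJ/min
Sensible, feed 25.8→25 °C: -23.119 kJ/min
Outlet flows (mol/min): A 70.07, B 70.07, C 59.93
Sensible, products 25→150 °C: 3475.3 kJ/min
Q = ΔH = -2540.8 kJ/min = -42.347 kW
Heat removed = 42.347 kJ/s

Q_out = 42.3 kJ/s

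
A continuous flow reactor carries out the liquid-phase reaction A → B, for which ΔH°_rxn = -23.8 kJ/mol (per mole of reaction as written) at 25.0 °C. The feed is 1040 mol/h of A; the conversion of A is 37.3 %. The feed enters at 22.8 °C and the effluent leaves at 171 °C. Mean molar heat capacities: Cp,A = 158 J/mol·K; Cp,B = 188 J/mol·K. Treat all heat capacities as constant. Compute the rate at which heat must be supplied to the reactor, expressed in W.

Q_in = 4670 W

Extent of reaction ξ = 0.373 × 1040 = 387.92 mol/h
Reaction term: ξ·ΔH°_rxn = 387.92 × -23.8 = -9232.5 kJ/h
Sensible, feed 22.8→25 °C: 361.5 kJ/h
Outlet flows (mol/h): A 652.08, B 387.92
Sensible, products 25→171 °C: 25690 kJ/h
Q = ΔH = 16819 kJ/h = 4.6719 kW
Heat supplied = 4671.9 W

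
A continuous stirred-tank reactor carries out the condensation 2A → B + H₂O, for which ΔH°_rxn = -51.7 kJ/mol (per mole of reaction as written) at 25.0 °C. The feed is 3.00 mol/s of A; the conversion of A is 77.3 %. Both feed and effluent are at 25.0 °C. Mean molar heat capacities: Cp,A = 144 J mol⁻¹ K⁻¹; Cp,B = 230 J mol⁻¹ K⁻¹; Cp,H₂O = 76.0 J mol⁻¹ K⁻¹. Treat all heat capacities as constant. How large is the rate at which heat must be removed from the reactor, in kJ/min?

Extent of reaction ξ = 0.773 × 3.00 / 2 = 1.1595 mol/s
Reaction term: ξ·ΔH°_rxn = 1.1595 × -51.7 = -59.946 kJ/s
Q = ΔH = -59.946 kJ/s = -59.946 kW
Heat removed = 3596.8 kJ/min

Q_out = 3600 kJ/min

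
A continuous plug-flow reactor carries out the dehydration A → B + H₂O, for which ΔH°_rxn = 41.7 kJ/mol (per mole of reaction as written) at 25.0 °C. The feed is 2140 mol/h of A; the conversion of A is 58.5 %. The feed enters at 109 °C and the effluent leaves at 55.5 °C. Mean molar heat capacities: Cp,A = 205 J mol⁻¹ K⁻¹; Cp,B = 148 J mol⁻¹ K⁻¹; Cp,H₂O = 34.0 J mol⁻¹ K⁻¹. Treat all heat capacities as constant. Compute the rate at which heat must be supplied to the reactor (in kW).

Extent of reaction ξ = 0.585 × 2140 = 1251.9 mol/h
Reaction term: ξ·ΔH°_rxn = 1251.9 × 41.7 = 52204 kJ/h
Sensible, feed 109→25 °C: -36851 kJ/h
Outlet flows (mol/h): A 888.1, B 1251.9, H₂O 1251.9
Sensible, products 25→55.5 °C: 12502 kJ/h
Q = ΔH = 27856 kJ/h = 7.7377 kW
Heat supplied = 7.7377 kW

Q_in = 7.74 kW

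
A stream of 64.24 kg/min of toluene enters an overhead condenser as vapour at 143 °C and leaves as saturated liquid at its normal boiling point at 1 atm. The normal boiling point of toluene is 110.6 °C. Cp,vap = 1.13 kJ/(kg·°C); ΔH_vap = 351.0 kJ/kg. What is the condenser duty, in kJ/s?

Q_c = 415 kJ/s

vapour 143→110.6 °C: -36.612 kJ/kg
condensation at 110.6 °C: -351 kJ/kg
Δh = -36.612 + -351 = -387.61 kJ/kg
Q = ṁ·Δh = 64.24 kg/min × -387.61 kJ/kg = -24900 kJ/min
|Q| = 415 kW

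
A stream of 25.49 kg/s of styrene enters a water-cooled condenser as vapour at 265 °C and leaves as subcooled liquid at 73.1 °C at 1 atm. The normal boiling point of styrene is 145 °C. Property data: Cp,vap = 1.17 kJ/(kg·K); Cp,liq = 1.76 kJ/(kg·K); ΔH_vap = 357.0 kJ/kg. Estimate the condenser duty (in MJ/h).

Q_c = 57300 MJ/h

vapour 265→145 °C: -140.4 kJ/kg
condensation at 145 °C: -357 kJ/kg
liquid 145→73.1 °C: -126.54 kJ/kg
Δh = -140.4 + -357 + -126.54 = -623.94 kJ/kg
Q = ṁ·Δh = 25.49 kg/s × -623.94 kJ/kg = -15904 kJ/s
|Q| = 15904 kW = 57256 MJ/h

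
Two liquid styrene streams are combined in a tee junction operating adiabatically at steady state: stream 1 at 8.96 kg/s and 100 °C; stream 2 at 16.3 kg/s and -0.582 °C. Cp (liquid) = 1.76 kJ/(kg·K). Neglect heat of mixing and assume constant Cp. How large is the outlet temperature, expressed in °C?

T_out = 35.1 °C

Adiabatic, steady state ⇒ Σ ṁᵢCp,ᵢ(T_out − Tᵢ) = 0
Σ ṁᵢCp,ᵢTᵢ = 8.96×1.76×100 + 16.3×1.76×-0.582 = 1560.3
Σ ṁᵢCp,ᵢ = 8.96×1.76 + 16.3×1.76 = 44.458
T_out = 1560.3 / 44.458 = 35.096 °C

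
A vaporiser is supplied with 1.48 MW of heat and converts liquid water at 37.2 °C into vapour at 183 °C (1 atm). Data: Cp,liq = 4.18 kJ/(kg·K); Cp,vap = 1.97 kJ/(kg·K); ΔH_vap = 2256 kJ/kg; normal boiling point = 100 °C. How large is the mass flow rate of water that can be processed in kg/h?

ṁ = 1990 kg/h

Δh = 4.18×(100−37.2) + 2256 + 1.97×(183−100) = 2682 kJ/kg
Q = 1.48 MW = 1480 kJ/s = 5.328e+06 kJ/h
ṁ = Q/Δh = 5.328e+06 / 2682 = 1986.6 kg/h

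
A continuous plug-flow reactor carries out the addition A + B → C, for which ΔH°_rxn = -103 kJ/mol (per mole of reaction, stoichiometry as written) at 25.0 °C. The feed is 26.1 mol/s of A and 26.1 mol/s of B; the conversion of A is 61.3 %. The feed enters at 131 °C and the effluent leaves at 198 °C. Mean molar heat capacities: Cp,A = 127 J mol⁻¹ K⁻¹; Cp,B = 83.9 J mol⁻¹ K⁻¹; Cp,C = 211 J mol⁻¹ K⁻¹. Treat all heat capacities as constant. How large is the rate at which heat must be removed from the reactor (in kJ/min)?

Q_out = 76700 kJ/min

Extent of reaction ξ = 0.613 × 26.1 = 15.999 mol/s
Reaction term: ξ·ΔH°_rxn = 15.999 × -103 = -1647.9 kJ/s
Sensible, feed 131→25 °C: -583.48 kJ/s
Outlet flows (mol/s): A 10.101, B 10.101, C 15.999
Sensible, products 25→198 °C: 952.55 kJ/s
Q = ΔH = -1278.9 kJ/s = -1278.9 kW
Heat removed = 76731 kJ/min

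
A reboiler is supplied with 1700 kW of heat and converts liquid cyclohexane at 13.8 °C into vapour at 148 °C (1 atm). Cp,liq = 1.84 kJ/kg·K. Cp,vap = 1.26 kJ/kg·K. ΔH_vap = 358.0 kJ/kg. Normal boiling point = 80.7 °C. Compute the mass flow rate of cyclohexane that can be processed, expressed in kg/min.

ṁ = 180 kg/min

Δh = 1.84×(80.7−13.8) + 358.0 + 1.26×(148−80.7) = 565.89 kJ/kg
Q = 1700 kW = 1700 kJ/s = 102000 kJ/min
ṁ = Q/Δh = 102000 / 565.89 = 180.25 kg/min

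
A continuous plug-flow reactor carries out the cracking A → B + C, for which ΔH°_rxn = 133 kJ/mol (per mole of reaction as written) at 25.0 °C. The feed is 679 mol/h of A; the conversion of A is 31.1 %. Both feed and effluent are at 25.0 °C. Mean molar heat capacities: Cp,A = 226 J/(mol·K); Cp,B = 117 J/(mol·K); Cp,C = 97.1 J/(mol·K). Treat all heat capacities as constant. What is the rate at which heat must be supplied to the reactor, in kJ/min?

Q_in = 468 kJ/min

Extent of reaction ξ = 0.311 × 679 = 211.17 mol/h
Reaction term: ξ·ΔH°_rxn = 211.17 × 133 = 28085 kJ/h
Q = ΔH = 28085 kJ/h = 7.8015 kW
Heat supplied = 468.09 kJ/min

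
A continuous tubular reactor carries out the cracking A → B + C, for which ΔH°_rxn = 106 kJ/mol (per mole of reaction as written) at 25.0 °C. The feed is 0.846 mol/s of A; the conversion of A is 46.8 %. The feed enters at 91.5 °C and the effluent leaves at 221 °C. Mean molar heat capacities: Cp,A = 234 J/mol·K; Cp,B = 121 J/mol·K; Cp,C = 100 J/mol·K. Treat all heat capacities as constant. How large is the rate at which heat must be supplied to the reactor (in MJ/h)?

Q_in = 240 MJ/h

Extent of reaction ξ = 0.468 × 0.846 = 0.39593 mol/s
Reaction term: ξ·ΔH°_rxn = 0.39593 × 106 = 41.968 kJ/s
Sensible, feed 91.5→25 °C: -13.165 kJ/s
Outlet flows (mol/s): A 0.45007, B 0.39593, C 0.39593
Sensible, products 25→221 °C: 37.792 kJ/s
Q = ΔH = 66.596 kJ/s = 66.596 kW
Heat supplied = 239.75 MJ/h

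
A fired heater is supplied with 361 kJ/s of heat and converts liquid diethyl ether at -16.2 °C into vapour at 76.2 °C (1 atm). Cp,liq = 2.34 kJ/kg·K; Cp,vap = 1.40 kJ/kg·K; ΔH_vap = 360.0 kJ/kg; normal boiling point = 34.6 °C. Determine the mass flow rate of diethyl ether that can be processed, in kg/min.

ṁ = 40.3 kg/min

Δh = 2.34×(34.6−-16.2) + 360.0 + 1.40×(76.2−34.6) = 537.11 kJ/kg
Q = 361 kJ/s = 361 kJ/s = 21660 kJ/min
ṁ = Q/Δh = 21660 / 537.11 = 40.327 kg/min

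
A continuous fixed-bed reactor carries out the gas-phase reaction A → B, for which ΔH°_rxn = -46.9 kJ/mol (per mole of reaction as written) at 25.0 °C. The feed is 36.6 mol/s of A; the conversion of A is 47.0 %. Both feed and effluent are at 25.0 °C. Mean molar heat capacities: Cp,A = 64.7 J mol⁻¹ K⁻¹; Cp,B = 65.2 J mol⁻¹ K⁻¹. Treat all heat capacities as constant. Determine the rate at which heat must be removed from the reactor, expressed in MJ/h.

Q_out = 2900 MJ/h

Extent of reaction ξ = 0.470 × 36.6 = 17.202 mol/s
Reaction term: ξ·ΔH°_rxn = 17.202 × -46.9 = -806.77 kJ/s
Q = ΔH = -806.77 kJ/s = -806.77 kW
Heat removed = 2904.4 MJ/h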